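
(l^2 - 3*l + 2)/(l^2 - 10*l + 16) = (l - 1)/(l - 8)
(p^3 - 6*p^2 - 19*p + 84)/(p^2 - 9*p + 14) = (p^2 + p - 12)/(p - 2)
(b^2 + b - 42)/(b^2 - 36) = (b + 7)/(b + 6)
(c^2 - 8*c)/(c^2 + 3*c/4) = 4*(c - 8)/(4*c + 3)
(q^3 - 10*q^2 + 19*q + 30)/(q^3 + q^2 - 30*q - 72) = (q^2 - 4*q - 5)/(q^2 + 7*q + 12)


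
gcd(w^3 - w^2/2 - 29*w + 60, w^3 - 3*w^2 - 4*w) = w - 4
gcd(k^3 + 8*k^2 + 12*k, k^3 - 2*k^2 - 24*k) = k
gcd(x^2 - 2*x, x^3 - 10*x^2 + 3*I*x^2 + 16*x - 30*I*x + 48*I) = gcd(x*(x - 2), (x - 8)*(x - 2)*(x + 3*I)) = x - 2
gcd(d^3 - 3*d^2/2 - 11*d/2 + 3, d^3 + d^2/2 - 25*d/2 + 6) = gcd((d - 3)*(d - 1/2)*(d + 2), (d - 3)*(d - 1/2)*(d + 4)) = d^2 - 7*d/2 + 3/2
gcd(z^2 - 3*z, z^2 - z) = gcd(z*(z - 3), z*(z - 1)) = z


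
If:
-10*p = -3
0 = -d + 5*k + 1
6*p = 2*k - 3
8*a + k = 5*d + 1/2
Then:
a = 631/80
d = 13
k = 12/5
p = 3/10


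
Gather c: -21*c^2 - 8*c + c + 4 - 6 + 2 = -21*c^2 - 7*c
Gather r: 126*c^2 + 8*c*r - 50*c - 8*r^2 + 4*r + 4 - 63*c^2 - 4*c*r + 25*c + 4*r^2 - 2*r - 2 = 63*c^2 - 25*c - 4*r^2 + r*(4*c + 2) + 2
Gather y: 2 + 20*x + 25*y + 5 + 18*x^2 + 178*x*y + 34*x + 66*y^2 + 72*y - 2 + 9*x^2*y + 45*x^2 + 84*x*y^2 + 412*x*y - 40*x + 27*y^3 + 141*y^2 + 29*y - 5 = 63*x^2 + 14*x + 27*y^3 + y^2*(84*x + 207) + y*(9*x^2 + 590*x + 126)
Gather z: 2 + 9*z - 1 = 9*z + 1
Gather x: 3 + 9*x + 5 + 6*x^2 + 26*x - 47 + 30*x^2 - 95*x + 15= 36*x^2 - 60*x - 24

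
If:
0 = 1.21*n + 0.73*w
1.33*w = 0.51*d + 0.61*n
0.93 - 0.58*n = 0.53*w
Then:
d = 17.19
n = -3.12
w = 5.16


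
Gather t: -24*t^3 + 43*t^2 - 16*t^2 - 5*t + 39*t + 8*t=-24*t^3 + 27*t^2 + 42*t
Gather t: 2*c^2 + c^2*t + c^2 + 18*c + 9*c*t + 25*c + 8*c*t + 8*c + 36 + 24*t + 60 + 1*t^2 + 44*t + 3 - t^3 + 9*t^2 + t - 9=3*c^2 + 51*c - t^3 + 10*t^2 + t*(c^2 + 17*c + 69) + 90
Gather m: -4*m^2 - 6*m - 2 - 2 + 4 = -4*m^2 - 6*m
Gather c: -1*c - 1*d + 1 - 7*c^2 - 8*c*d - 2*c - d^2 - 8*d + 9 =-7*c^2 + c*(-8*d - 3) - d^2 - 9*d + 10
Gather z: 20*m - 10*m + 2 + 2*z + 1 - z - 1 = 10*m + z + 2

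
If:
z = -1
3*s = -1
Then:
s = -1/3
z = -1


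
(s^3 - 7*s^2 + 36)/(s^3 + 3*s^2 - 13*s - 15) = (s^2 - 4*s - 12)/(s^2 + 6*s + 5)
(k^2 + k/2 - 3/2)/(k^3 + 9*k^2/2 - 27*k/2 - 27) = (k - 1)/(k^2 + 3*k - 18)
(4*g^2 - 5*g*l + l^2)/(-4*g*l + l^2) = (-g + l)/l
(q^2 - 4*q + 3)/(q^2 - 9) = (q - 1)/(q + 3)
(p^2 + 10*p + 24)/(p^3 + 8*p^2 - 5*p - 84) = (p + 6)/(p^2 + 4*p - 21)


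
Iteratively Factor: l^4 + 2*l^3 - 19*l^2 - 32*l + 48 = (l + 4)*(l^3 - 2*l^2 - 11*l + 12) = (l - 4)*(l + 4)*(l^2 + 2*l - 3) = (l - 4)*(l + 3)*(l + 4)*(l - 1)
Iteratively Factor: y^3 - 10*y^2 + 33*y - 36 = (y - 3)*(y^2 - 7*y + 12) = (y - 3)^2*(y - 4)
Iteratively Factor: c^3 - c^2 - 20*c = (c - 5)*(c^2 + 4*c) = (c - 5)*(c + 4)*(c)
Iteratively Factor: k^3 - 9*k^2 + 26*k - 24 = (k - 2)*(k^2 - 7*k + 12) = (k - 3)*(k - 2)*(k - 4)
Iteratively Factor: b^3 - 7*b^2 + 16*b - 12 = (b - 2)*(b^2 - 5*b + 6) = (b - 3)*(b - 2)*(b - 2)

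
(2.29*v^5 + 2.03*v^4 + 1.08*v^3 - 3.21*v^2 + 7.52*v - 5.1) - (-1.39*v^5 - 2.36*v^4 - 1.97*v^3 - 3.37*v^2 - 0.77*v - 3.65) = 3.68*v^5 + 4.39*v^4 + 3.05*v^3 + 0.16*v^2 + 8.29*v - 1.45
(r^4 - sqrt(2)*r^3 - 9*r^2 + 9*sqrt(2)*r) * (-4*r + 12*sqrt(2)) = -4*r^5 + 16*sqrt(2)*r^4 + 12*r^3 - 144*sqrt(2)*r^2 + 216*r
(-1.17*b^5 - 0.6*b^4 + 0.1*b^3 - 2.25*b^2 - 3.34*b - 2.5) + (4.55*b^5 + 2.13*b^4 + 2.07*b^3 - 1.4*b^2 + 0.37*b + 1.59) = 3.38*b^5 + 1.53*b^4 + 2.17*b^3 - 3.65*b^2 - 2.97*b - 0.91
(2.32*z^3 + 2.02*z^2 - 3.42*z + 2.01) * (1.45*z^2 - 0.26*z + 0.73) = 3.364*z^5 + 2.3258*z^4 - 3.7906*z^3 + 5.2783*z^2 - 3.0192*z + 1.4673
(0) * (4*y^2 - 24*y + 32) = 0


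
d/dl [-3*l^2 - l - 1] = -6*l - 1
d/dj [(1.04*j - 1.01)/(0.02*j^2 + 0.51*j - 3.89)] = (-0.0208*j^2 + 0.0404*j - 3.5305)/(0.0004*j^4 + 0.0204*j^3 + 0.1045*j^2 - 3.9678*j + 15.1321)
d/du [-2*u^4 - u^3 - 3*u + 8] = -8*u^3 - 3*u^2 - 3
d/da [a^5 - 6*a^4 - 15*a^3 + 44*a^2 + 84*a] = 5*a^4 - 24*a^3 - 45*a^2 + 88*a + 84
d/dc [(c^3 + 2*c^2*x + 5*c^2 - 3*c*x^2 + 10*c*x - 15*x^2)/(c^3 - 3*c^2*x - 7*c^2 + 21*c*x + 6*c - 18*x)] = (-(3*c^2 - 6*c*x - 14*c + 21*x + 6)*(c^3 + 2*c^2*x + 5*c^2 - 3*c*x^2 + 10*c*x - 15*x^2) + (3*c^2 + 4*c*x + 10*c - 3*x^2 + 10*x)*(c^3 - 3*c^2*x - 7*c^2 + 21*c*x + 6*c - 18*x))/(c^3 - 3*c^2*x - 7*c^2 + 21*c*x + 6*c - 18*x)^2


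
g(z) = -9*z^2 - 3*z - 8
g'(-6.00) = 105.00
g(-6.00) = -314.00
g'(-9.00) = 159.00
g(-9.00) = -710.00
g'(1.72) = -33.96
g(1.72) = -39.79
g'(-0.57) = 7.26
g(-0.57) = -9.21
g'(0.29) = -8.22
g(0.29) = -9.63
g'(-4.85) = 84.30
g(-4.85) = -205.15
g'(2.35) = -45.30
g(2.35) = -64.75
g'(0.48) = -11.64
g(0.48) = -11.51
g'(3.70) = -69.60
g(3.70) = -142.31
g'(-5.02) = 87.36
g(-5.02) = -219.74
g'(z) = -18*z - 3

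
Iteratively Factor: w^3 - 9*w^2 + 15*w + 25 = (w + 1)*(w^2 - 10*w + 25) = (w - 5)*(w + 1)*(w - 5)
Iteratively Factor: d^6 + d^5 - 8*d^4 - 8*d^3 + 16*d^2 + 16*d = (d + 2)*(d^5 - d^4 - 6*d^3 + 4*d^2 + 8*d) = (d - 2)*(d + 2)*(d^4 + d^3 - 4*d^2 - 4*d) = d*(d - 2)*(d + 2)*(d^3 + d^2 - 4*d - 4) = d*(d - 2)^2*(d + 2)*(d^2 + 3*d + 2) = d*(d - 2)^2*(d + 2)^2*(d + 1)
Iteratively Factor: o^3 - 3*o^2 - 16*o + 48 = (o + 4)*(o^2 - 7*o + 12) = (o - 3)*(o + 4)*(o - 4)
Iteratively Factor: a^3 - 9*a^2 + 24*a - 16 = (a - 1)*(a^2 - 8*a + 16) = (a - 4)*(a - 1)*(a - 4)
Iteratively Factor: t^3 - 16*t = (t + 4)*(t^2 - 4*t) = t*(t + 4)*(t - 4)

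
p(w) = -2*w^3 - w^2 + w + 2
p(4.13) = -151.82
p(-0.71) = 1.50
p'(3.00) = -59.00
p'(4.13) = -109.60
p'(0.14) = 0.60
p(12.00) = -3586.00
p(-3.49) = 71.35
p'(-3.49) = -65.10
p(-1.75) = 7.91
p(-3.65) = 82.28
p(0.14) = 2.11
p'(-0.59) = 0.09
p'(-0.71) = -0.60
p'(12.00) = -887.00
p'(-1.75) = -13.88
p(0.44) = 2.08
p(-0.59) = 1.47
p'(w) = -6*w^2 - 2*w + 1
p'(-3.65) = -71.64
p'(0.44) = -1.04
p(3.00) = -58.00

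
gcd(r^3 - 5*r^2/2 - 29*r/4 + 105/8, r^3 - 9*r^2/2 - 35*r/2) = r + 5/2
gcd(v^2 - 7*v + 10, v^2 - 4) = v - 2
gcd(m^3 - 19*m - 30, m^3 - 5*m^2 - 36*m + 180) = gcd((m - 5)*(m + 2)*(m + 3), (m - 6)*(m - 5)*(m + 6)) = m - 5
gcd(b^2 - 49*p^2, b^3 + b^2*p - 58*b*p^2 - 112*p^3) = b + 7*p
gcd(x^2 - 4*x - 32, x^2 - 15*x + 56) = x - 8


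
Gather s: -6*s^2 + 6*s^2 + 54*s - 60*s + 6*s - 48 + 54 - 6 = 0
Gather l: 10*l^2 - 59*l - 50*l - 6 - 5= 10*l^2 - 109*l - 11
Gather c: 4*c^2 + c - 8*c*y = 4*c^2 + c*(1 - 8*y)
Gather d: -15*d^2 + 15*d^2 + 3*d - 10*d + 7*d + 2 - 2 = 0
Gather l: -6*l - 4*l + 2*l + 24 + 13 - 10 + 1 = 28 - 8*l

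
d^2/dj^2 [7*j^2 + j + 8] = 14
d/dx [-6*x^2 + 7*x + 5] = 7 - 12*x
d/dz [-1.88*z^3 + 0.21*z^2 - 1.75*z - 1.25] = -5.64*z^2 + 0.42*z - 1.75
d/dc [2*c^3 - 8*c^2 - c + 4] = 6*c^2 - 16*c - 1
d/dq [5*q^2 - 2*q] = 10*q - 2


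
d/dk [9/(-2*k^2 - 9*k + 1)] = 9*(4*k + 9)/(2*k^2 + 9*k - 1)^2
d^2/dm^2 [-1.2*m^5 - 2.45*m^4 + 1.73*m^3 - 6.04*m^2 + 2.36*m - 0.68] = -24.0*m^3 - 29.4*m^2 + 10.38*m - 12.08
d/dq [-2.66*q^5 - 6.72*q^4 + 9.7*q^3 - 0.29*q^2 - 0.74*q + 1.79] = -13.3*q^4 - 26.88*q^3 + 29.1*q^2 - 0.58*q - 0.74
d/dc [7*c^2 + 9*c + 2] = 14*c + 9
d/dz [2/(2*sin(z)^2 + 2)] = -4*sin(2*z)/(cos(2*z) - 3)^2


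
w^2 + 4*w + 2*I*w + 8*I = (w + 4)*(w + 2*I)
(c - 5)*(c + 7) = c^2 + 2*c - 35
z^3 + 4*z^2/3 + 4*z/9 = z*(z + 2/3)^2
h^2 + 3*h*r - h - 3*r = (h - 1)*(h + 3*r)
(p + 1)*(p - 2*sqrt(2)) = p^2 - 2*sqrt(2)*p + p - 2*sqrt(2)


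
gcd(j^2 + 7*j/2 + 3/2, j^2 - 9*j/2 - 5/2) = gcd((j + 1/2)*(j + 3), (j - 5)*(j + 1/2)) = j + 1/2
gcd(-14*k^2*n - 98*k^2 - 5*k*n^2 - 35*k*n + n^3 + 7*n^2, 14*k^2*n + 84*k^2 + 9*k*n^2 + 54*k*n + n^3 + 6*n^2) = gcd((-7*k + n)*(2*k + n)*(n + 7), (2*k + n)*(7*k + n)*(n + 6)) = 2*k + n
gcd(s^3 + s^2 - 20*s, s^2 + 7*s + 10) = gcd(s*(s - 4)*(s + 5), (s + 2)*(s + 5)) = s + 5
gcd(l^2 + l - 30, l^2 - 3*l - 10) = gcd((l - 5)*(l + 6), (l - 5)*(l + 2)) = l - 5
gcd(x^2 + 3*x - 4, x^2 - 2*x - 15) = 1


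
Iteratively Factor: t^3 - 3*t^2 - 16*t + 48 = (t - 3)*(t^2 - 16) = (t - 4)*(t - 3)*(t + 4)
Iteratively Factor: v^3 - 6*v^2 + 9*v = (v)*(v^2 - 6*v + 9) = v*(v - 3)*(v - 3)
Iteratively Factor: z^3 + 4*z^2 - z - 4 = (z - 1)*(z^2 + 5*z + 4) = (z - 1)*(z + 1)*(z + 4)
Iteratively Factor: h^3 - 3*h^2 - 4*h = (h - 4)*(h^2 + h) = (h - 4)*(h + 1)*(h)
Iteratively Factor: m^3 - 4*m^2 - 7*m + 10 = (m - 1)*(m^2 - 3*m - 10) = (m - 5)*(m - 1)*(m + 2)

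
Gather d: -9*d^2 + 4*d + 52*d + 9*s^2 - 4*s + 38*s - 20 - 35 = -9*d^2 + 56*d + 9*s^2 + 34*s - 55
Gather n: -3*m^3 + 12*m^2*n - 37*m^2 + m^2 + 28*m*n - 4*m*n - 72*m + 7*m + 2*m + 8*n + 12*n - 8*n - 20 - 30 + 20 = -3*m^3 - 36*m^2 - 63*m + n*(12*m^2 + 24*m + 12) - 30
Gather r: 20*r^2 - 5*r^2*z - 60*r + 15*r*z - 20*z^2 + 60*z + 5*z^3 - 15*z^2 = r^2*(20 - 5*z) + r*(15*z - 60) + 5*z^3 - 35*z^2 + 60*z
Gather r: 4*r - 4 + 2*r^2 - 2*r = 2*r^2 + 2*r - 4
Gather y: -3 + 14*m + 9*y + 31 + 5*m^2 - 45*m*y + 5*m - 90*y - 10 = 5*m^2 + 19*m + y*(-45*m - 81) + 18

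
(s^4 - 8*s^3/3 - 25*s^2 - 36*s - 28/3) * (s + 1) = s^5 - 5*s^4/3 - 83*s^3/3 - 61*s^2 - 136*s/3 - 28/3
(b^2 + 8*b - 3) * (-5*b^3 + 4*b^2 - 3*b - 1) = -5*b^5 - 36*b^4 + 44*b^3 - 37*b^2 + b + 3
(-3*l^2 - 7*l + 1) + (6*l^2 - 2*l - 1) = 3*l^2 - 9*l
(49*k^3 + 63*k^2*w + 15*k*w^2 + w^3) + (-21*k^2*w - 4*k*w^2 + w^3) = 49*k^3 + 42*k^2*w + 11*k*w^2 + 2*w^3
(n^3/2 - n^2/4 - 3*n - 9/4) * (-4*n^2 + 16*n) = -2*n^5 + 9*n^4 + 8*n^3 - 39*n^2 - 36*n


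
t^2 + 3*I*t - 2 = (t + I)*(t + 2*I)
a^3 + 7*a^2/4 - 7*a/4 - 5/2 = (a - 5/4)*(a + 1)*(a + 2)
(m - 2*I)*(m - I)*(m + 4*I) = m^3 + I*m^2 + 10*m - 8*I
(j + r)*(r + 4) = j*r + 4*j + r^2 + 4*r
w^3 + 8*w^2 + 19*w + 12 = (w + 1)*(w + 3)*(w + 4)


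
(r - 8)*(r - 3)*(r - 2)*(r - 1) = r^4 - 14*r^3 + 59*r^2 - 94*r + 48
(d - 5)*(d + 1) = d^2 - 4*d - 5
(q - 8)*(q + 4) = q^2 - 4*q - 32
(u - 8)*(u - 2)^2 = u^3 - 12*u^2 + 36*u - 32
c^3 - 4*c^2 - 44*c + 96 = (c - 8)*(c - 2)*(c + 6)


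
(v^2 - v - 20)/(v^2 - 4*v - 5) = (v + 4)/(v + 1)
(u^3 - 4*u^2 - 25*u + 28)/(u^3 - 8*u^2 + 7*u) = (u + 4)/u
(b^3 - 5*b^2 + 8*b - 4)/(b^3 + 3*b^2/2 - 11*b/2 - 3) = 2*(b^2 - 3*b + 2)/(2*b^2 + 7*b + 3)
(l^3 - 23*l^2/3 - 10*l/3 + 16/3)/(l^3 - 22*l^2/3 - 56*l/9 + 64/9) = 3*(l + 1)/(3*l + 4)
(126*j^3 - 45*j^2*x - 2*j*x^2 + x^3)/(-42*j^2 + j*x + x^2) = -3*j + x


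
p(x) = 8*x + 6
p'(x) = 8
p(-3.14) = -19.12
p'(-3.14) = 8.00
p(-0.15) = 4.80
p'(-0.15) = 8.00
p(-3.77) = -24.16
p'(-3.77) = 8.00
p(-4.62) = -30.96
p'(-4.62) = 8.00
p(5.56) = 50.48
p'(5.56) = 8.00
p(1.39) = 17.12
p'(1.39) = 8.00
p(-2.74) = -15.92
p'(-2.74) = 8.00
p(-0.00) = 6.00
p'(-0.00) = 8.00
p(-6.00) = -42.00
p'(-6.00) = 8.00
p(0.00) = 6.00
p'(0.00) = 8.00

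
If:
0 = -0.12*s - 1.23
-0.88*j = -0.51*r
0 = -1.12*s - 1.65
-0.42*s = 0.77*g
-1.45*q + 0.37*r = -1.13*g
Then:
No Solution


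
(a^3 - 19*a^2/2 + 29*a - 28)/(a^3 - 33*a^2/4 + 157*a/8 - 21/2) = 4*(a - 2)/(4*a - 3)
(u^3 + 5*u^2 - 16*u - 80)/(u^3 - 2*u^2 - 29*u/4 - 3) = 4*(u^2 + 9*u + 20)/(4*u^2 + 8*u + 3)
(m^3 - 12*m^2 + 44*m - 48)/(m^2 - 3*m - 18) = (m^2 - 6*m + 8)/(m + 3)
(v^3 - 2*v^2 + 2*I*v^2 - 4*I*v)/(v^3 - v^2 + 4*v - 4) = v*(v - 2)/(v^2 - v*(1 + 2*I) + 2*I)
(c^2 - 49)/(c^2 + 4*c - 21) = (c - 7)/(c - 3)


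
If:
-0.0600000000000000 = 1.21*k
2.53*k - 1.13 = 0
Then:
No Solution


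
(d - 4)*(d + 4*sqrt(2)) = d^2 - 4*d + 4*sqrt(2)*d - 16*sqrt(2)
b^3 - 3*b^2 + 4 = (b - 2)^2*(b + 1)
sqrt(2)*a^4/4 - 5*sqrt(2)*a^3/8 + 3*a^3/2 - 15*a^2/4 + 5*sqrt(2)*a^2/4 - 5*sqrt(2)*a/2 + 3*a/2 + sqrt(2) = (a/2 + sqrt(2))*(a - 2)*(a - 1/2)*(sqrt(2)*a/2 + 1)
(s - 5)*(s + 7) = s^2 + 2*s - 35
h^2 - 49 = (h - 7)*(h + 7)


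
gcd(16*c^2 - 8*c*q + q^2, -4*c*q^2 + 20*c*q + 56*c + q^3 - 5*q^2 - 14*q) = -4*c + q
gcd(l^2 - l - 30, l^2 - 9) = 1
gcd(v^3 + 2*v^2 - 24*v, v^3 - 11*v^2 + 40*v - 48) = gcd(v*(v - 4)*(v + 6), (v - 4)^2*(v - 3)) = v - 4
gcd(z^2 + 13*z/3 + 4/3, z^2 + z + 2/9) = z + 1/3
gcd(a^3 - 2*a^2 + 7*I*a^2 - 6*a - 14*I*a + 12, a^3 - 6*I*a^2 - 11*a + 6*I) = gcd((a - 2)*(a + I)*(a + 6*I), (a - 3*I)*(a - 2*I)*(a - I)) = 1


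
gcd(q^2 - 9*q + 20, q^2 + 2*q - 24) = q - 4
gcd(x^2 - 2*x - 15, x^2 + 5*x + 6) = x + 3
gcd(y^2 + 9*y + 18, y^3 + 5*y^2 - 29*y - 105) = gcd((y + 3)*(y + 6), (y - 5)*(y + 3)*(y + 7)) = y + 3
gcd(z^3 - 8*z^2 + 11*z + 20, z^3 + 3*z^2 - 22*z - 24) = z^2 - 3*z - 4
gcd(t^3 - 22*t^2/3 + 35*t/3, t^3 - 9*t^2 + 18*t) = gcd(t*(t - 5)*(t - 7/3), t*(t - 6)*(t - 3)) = t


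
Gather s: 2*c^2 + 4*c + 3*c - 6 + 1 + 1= 2*c^2 + 7*c - 4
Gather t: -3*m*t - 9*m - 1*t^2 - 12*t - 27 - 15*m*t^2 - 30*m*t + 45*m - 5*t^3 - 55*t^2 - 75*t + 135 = 36*m - 5*t^3 + t^2*(-15*m - 56) + t*(-33*m - 87) + 108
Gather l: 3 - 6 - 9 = -12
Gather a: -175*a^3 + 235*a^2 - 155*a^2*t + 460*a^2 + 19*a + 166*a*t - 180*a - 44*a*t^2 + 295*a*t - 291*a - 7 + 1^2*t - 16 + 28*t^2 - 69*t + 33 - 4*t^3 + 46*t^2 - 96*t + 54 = -175*a^3 + a^2*(695 - 155*t) + a*(-44*t^2 + 461*t - 452) - 4*t^3 + 74*t^2 - 164*t + 64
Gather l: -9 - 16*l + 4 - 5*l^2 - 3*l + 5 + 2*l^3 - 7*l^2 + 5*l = 2*l^3 - 12*l^2 - 14*l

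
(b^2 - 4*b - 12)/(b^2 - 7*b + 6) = (b + 2)/(b - 1)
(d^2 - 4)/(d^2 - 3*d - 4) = (4 - d^2)/(-d^2 + 3*d + 4)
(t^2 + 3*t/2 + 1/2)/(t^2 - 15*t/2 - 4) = (t + 1)/(t - 8)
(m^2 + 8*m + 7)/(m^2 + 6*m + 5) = (m + 7)/(m + 5)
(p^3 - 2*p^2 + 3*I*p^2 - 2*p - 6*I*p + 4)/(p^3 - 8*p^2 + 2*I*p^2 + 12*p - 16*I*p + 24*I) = (p + I)/(p - 6)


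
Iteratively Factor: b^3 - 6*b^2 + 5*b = (b)*(b^2 - 6*b + 5) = b*(b - 1)*(b - 5)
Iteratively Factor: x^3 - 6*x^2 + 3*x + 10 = (x - 5)*(x^2 - x - 2) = (x - 5)*(x - 2)*(x + 1)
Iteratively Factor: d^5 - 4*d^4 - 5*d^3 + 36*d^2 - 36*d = (d + 3)*(d^4 - 7*d^3 + 16*d^2 - 12*d) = (d - 2)*(d + 3)*(d^3 - 5*d^2 + 6*d) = (d - 2)^2*(d + 3)*(d^2 - 3*d) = d*(d - 2)^2*(d + 3)*(d - 3)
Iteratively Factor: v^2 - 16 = (v + 4)*(v - 4)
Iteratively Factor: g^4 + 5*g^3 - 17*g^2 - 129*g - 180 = (g - 5)*(g^3 + 10*g^2 + 33*g + 36) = (g - 5)*(g + 3)*(g^2 + 7*g + 12) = (g - 5)*(g + 3)^2*(g + 4)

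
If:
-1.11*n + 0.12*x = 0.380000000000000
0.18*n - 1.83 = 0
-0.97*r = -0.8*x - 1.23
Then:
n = 10.17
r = 81.44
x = 97.21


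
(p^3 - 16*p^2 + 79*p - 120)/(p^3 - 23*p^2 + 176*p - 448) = (p^2 - 8*p + 15)/(p^2 - 15*p + 56)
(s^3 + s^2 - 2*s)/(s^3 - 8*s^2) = (s^2 + s - 2)/(s*(s - 8))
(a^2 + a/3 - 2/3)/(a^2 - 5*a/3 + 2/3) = (a + 1)/(a - 1)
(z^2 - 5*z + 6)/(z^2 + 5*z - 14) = (z - 3)/(z + 7)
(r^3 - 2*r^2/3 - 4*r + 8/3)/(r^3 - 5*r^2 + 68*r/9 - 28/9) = 3*(r + 2)/(3*r - 7)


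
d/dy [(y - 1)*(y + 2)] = 2*y + 1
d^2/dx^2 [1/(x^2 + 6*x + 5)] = 2*(-x^2 - 6*x + 4*(x + 3)^2 - 5)/(x^2 + 6*x + 5)^3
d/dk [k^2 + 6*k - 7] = 2*k + 6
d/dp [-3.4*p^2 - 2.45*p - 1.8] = -6.8*p - 2.45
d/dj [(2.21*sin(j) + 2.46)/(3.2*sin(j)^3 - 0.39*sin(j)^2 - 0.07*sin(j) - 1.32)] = (-14.144*sin(j)^3 - 22.7541*sin(j)^2 + 1.9188*sin(j) - 2.745)*cos(j)/(10.24*sin(j)^6 - 2.496*sin(j)^5 - 0.2959*sin(j)^4 - 8.3934*sin(j)^3 + 1.0345*sin(j)^2 + 0.1848*sin(j) + 1.7424)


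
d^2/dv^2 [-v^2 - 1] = -2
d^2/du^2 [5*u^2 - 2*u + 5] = 10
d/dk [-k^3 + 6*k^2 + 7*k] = -3*k^2 + 12*k + 7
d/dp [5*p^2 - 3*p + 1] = 10*p - 3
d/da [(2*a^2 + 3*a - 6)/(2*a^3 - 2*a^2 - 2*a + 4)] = a*(-2*a^3 - 6*a^2 + 19*a - 4)/(2*(a^6 - 2*a^5 - a^4 + 6*a^3 - 3*a^2 - 4*a + 4))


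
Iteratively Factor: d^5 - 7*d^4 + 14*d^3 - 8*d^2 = (d)*(d^4 - 7*d^3 + 14*d^2 - 8*d) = d^2*(d^3 - 7*d^2 + 14*d - 8) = d^2*(d - 4)*(d^2 - 3*d + 2) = d^2*(d - 4)*(d - 2)*(d - 1)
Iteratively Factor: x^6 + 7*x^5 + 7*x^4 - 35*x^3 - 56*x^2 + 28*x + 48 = (x + 2)*(x^5 + 5*x^4 - 3*x^3 - 29*x^2 + 2*x + 24) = (x + 1)*(x + 2)*(x^4 + 4*x^3 - 7*x^2 - 22*x + 24) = (x - 2)*(x + 1)*(x + 2)*(x^3 + 6*x^2 + 5*x - 12) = (x - 2)*(x + 1)*(x + 2)*(x + 4)*(x^2 + 2*x - 3) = (x - 2)*(x - 1)*(x + 1)*(x + 2)*(x + 4)*(x + 3)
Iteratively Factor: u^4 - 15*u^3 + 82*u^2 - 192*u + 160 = (u - 4)*(u^3 - 11*u^2 + 38*u - 40) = (u - 4)*(u - 2)*(u^2 - 9*u + 20) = (u - 5)*(u - 4)*(u - 2)*(u - 4)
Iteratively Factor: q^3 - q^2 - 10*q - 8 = (q + 2)*(q^2 - 3*q - 4) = (q + 1)*(q + 2)*(q - 4)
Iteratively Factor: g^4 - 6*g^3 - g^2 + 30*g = (g)*(g^3 - 6*g^2 - g + 30) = g*(g - 5)*(g^2 - g - 6) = g*(g - 5)*(g + 2)*(g - 3)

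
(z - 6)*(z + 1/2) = z^2 - 11*z/2 - 3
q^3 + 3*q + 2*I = (q - 2*I)*(q + I)^2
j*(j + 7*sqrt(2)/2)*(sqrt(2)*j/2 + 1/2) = sqrt(2)*j^3/2 + 4*j^2 + 7*sqrt(2)*j/4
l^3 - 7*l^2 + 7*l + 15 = (l - 5)*(l - 3)*(l + 1)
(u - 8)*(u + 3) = u^2 - 5*u - 24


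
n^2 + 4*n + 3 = (n + 1)*(n + 3)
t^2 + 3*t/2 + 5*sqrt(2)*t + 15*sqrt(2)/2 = (t + 3/2)*(t + 5*sqrt(2))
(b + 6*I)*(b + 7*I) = b^2 + 13*I*b - 42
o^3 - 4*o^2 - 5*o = o*(o - 5)*(o + 1)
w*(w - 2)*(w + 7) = w^3 + 5*w^2 - 14*w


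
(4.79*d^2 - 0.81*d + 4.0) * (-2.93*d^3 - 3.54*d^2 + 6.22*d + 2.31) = -14.0347*d^5 - 14.5833*d^4 + 20.9412*d^3 - 8.1333*d^2 + 23.0089*d + 9.24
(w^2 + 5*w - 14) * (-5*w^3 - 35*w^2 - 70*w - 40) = -5*w^5 - 60*w^4 - 175*w^3 + 100*w^2 + 780*w + 560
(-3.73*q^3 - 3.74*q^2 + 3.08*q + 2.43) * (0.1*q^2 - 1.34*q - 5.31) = -0.373*q^5 + 4.6242*q^4 + 25.1259*q^3 + 15.9752*q^2 - 19.611*q - 12.9033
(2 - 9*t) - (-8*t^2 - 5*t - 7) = 8*t^2 - 4*t + 9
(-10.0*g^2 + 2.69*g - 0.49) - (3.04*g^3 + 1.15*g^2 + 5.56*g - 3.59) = -3.04*g^3 - 11.15*g^2 - 2.87*g + 3.1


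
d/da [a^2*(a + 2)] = a*(3*a + 4)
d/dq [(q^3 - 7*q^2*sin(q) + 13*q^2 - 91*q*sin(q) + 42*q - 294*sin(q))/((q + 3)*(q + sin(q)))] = (-8*q^4*cos(q) + q^4 + 2*q^3*sin(q) - 128*q^3*cos(q) + 6*q^3 - 7*q^2*sin(q)^2 + 92*q^2*sin(q) - 648*q^2*cos(q) - 3*q^2 - 42*q*sin(q)^2 + 666*q*sin(q) - 1008*q*cos(q) + 21*sin(q)^2 + 1008*sin(q))/((q + 3)^2*(q + sin(q))^2)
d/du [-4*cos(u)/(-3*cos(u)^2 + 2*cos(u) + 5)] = 4*(3*cos(u)^2 + 5)*sin(u)/((cos(u) + 1)^2*(3*cos(u) - 5)^2)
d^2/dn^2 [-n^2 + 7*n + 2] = -2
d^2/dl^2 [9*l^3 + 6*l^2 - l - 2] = 54*l + 12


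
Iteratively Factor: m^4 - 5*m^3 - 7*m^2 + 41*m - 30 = (m - 5)*(m^3 - 7*m + 6) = (m - 5)*(m + 3)*(m^2 - 3*m + 2) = (m - 5)*(m - 1)*(m + 3)*(m - 2)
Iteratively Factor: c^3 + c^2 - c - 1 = (c - 1)*(c^2 + 2*c + 1) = (c - 1)*(c + 1)*(c + 1)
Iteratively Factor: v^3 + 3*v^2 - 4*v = (v - 1)*(v^2 + 4*v) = v*(v - 1)*(v + 4)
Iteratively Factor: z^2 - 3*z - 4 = (z - 4)*(z + 1)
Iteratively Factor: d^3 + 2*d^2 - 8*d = (d)*(d^2 + 2*d - 8) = d*(d + 4)*(d - 2)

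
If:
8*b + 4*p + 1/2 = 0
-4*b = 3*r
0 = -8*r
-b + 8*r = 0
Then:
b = 0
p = -1/8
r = 0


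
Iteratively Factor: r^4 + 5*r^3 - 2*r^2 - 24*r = (r + 4)*(r^3 + r^2 - 6*r) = (r - 2)*(r + 4)*(r^2 + 3*r) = (r - 2)*(r + 3)*(r + 4)*(r)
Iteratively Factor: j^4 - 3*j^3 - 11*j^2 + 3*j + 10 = (j + 2)*(j^3 - 5*j^2 - j + 5) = (j + 1)*(j + 2)*(j^2 - 6*j + 5) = (j - 5)*(j + 1)*(j + 2)*(j - 1)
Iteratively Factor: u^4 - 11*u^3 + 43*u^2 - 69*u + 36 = (u - 3)*(u^3 - 8*u^2 + 19*u - 12) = (u - 3)*(u - 1)*(u^2 - 7*u + 12) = (u - 4)*(u - 3)*(u - 1)*(u - 3)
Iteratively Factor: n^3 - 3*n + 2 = (n + 2)*(n^2 - 2*n + 1) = (n - 1)*(n + 2)*(n - 1)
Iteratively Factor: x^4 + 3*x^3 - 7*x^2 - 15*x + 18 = (x + 3)*(x^3 - 7*x + 6) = (x - 2)*(x + 3)*(x^2 + 2*x - 3) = (x - 2)*(x + 3)^2*(x - 1)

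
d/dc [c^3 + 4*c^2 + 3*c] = 3*c^2 + 8*c + 3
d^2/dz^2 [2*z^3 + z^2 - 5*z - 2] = 12*z + 2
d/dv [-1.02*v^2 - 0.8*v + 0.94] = -2.04*v - 0.8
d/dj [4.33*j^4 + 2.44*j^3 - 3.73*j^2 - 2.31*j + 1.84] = 17.32*j^3 + 7.32*j^2 - 7.46*j - 2.31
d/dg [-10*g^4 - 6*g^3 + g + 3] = -40*g^3 - 18*g^2 + 1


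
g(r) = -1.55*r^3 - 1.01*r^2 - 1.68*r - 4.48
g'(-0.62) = -2.22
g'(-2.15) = -18.83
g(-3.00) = 33.32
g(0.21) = -4.89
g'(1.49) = -15.01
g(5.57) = -313.03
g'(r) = -4.65*r^2 - 2.02*r - 1.68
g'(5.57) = -157.20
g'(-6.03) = -158.58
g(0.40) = -5.41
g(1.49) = -14.35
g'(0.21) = -2.31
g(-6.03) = 308.77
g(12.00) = -2848.48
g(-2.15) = 9.87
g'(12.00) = -695.52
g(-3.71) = 67.00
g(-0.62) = -3.46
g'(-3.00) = -37.47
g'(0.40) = -3.23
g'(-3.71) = -58.19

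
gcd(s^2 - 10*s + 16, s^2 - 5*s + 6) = s - 2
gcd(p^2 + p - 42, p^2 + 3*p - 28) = p + 7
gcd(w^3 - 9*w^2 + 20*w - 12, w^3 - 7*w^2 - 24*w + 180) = w - 6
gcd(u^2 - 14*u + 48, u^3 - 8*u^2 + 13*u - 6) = u - 6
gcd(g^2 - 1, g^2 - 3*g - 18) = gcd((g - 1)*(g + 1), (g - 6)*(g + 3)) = 1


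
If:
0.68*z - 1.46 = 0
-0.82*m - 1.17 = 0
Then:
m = -1.43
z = 2.15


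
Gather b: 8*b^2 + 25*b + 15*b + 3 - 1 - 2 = 8*b^2 + 40*b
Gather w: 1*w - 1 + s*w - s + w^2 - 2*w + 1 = -s + w^2 + w*(s - 1)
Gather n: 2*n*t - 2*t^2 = 2*n*t - 2*t^2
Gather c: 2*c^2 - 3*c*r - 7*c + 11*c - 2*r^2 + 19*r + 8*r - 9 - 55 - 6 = 2*c^2 + c*(4 - 3*r) - 2*r^2 + 27*r - 70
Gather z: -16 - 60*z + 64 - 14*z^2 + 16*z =-14*z^2 - 44*z + 48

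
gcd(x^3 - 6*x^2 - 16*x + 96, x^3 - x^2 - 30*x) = x - 6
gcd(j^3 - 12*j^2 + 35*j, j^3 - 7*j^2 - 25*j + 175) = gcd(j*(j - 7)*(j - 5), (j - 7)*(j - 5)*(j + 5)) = j^2 - 12*j + 35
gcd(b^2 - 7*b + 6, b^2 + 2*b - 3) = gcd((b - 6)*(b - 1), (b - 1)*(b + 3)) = b - 1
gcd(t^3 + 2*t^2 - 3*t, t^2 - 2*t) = t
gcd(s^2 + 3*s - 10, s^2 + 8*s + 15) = s + 5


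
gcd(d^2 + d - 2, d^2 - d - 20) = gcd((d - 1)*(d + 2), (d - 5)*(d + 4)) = 1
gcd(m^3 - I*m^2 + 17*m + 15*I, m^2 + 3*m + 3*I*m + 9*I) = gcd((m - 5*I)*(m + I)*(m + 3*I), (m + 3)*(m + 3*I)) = m + 3*I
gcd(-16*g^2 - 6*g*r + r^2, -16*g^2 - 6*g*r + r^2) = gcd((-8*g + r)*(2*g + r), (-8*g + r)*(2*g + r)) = -16*g^2 - 6*g*r + r^2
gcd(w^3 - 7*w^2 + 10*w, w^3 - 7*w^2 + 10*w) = w^3 - 7*w^2 + 10*w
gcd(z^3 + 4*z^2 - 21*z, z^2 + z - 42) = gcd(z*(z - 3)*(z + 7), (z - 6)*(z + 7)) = z + 7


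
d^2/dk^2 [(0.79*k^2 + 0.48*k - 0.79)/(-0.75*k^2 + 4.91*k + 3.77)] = (4.44089209850063e-16*k^4 - 6.35835*k^3 - 10.7361*k^2 - 25.59825*k + 37.872138)/(0.421875*k^6 - 8.285625*k^5 + 47.88135*k^4 - 35.072621*k^3 - 240.683586*k^2 - 209.356017*k - 53.582633)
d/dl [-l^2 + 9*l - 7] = 9 - 2*l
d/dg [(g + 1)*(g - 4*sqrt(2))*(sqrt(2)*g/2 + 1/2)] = 3*sqrt(2)*g^2/2 - 7*g + sqrt(2)*g - 7/2 - 2*sqrt(2)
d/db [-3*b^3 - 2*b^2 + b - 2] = -9*b^2 - 4*b + 1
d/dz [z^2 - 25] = 2*z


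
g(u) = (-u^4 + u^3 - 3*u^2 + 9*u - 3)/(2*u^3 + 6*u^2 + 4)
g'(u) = (-6*u^2 - 12*u)*(-u^4 + u^3 - 3*u^2 + 9*u - 3)/(2*u^3 + 6*u^2 + 4)^2 + (-4*u^3 + 3*u^2 - 6*u + 9)/(2*u^3 + 6*u^2 + 4) = (-u^6 - 6*u^5 + 6*u^4 - 26*u^3 - 12*u^2 + 6*u + 18)/(2*(u^6 + 6*u^5 + 9*u^4 + 4*u^3 + 12*u^2 + 4))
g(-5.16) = 8.79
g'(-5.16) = 1.71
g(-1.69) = -3.46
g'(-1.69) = 3.15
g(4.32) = -1.04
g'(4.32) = -0.41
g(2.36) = -0.26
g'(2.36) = -0.40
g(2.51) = -0.32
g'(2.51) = -0.39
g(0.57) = 0.20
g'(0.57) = 0.65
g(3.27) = -0.62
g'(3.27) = -0.40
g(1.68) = 0.01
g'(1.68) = -0.40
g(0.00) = -0.75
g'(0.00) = 2.25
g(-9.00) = 7.87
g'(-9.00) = -0.26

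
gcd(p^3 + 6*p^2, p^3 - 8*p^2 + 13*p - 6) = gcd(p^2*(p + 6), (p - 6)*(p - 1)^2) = 1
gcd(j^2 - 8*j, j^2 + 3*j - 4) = 1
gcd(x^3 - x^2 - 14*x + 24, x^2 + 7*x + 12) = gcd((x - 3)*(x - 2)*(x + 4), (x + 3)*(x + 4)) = x + 4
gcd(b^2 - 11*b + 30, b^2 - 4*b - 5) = b - 5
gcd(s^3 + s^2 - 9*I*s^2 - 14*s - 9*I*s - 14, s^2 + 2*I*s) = 1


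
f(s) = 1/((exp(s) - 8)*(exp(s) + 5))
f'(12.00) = 0.00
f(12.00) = 0.00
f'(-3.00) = 0.00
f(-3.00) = -0.02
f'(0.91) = -0.00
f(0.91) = -0.02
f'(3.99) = -0.00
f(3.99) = 0.00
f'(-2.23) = 0.00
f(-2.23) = -0.02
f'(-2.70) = 0.00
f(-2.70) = -0.02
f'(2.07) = -107.86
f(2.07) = -1.03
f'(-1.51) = 0.00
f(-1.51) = -0.02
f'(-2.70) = 0.00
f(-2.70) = -0.02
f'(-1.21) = 0.00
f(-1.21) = -0.02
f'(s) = -exp(s)/((exp(s) - 8)*(exp(s) + 5)^2) - exp(s)/((exp(s) - 8)^2*(exp(s) + 5))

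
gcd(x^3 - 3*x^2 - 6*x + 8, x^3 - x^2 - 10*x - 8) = x^2 - 2*x - 8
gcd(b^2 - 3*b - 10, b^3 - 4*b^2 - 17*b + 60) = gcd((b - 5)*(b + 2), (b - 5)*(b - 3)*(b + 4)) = b - 5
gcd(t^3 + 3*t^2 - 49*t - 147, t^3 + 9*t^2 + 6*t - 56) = t + 7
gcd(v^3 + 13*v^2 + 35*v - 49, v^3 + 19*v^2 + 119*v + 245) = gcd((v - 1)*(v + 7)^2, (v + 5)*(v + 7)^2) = v^2 + 14*v + 49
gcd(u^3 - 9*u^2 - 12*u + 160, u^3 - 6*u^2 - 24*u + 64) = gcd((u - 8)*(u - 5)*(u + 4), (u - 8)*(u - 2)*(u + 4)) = u^2 - 4*u - 32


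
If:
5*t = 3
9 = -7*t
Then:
No Solution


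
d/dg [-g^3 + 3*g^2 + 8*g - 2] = -3*g^2 + 6*g + 8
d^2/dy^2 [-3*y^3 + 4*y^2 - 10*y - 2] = 8 - 18*y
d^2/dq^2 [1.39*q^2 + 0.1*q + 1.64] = 2.78000000000000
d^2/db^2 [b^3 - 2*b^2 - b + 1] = 6*b - 4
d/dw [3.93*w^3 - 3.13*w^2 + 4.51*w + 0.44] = 11.79*w^2 - 6.26*w + 4.51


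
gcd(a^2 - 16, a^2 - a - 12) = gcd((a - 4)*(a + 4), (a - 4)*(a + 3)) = a - 4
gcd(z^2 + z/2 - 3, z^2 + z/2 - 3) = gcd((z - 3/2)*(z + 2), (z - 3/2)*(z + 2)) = z^2 + z/2 - 3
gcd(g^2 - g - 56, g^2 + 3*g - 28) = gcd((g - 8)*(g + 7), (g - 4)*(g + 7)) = g + 7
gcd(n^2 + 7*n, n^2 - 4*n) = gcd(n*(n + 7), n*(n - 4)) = n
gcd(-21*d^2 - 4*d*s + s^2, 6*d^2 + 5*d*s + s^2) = 3*d + s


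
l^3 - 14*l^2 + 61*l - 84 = (l - 7)*(l - 4)*(l - 3)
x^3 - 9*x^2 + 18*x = x*(x - 6)*(x - 3)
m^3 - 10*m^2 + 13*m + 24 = (m - 8)*(m - 3)*(m + 1)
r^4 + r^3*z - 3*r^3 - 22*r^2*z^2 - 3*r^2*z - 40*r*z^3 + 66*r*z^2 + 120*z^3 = (r - 3)*(r - 5*z)*(r + 2*z)*(r + 4*z)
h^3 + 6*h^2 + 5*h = h*(h + 1)*(h + 5)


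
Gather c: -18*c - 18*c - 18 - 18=-36*c - 36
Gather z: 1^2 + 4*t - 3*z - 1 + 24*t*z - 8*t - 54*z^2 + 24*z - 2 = -4*t - 54*z^2 + z*(24*t + 21) - 2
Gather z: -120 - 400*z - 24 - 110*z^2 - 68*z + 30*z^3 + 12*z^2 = 30*z^3 - 98*z^2 - 468*z - 144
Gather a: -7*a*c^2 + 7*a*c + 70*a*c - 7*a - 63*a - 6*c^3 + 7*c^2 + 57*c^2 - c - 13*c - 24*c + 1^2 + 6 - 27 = a*(-7*c^2 + 77*c - 70) - 6*c^3 + 64*c^2 - 38*c - 20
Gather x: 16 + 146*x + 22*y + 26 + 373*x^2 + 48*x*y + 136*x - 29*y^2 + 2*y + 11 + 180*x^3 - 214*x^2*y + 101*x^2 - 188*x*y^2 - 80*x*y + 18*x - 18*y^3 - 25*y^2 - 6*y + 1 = 180*x^3 + x^2*(474 - 214*y) + x*(-188*y^2 - 32*y + 300) - 18*y^3 - 54*y^2 + 18*y + 54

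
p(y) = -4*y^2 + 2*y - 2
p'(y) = 2 - 8*y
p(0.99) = -3.94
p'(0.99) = -5.92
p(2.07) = -15.00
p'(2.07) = -14.56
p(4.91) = -88.61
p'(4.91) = -37.28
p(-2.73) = -37.27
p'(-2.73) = 23.84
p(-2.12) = -24.22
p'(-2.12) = 18.96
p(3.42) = -41.95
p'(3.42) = -25.36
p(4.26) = -66.07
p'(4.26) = -32.08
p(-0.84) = -6.50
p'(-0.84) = 8.72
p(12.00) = -554.00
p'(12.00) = -94.00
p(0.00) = -2.00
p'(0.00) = 2.00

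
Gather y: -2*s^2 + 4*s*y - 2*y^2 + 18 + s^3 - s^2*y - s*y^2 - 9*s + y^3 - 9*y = s^3 - 2*s^2 - 9*s + y^3 + y^2*(-s - 2) + y*(-s^2 + 4*s - 9) + 18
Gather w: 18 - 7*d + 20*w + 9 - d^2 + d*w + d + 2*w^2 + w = -d^2 - 6*d + 2*w^2 + w*(d + 21) + 27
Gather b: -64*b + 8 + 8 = 16 - 64*b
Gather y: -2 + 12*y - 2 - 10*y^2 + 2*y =-10*y^2 + 14*y - 4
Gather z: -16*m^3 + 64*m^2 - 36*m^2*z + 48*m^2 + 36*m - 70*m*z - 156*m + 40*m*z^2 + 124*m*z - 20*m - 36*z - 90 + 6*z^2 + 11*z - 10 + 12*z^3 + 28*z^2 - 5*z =-16*m^3 + 112*m^2 - 140*m + 12*z^3 + z^2*(40*m + 34) + z*(-36*m^2 + 54*m - 30) - 100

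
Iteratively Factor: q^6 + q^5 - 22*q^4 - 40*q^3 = (q + 2)*(q^5 - q^4 - 20*q^3) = q*(q + 2)*(q^4 - q^3 - 20*q^2) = q*(q - 5)*(q + 2)*(q^3 + 4*q^2) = q*(q - 5)*(q + 2)*(q + 4)*(q^2) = q^2*(q - 5)*(q + 2)*(q + 4)*(q)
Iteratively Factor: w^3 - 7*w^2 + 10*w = (w)*(w^2 - 7*w + 10) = w*(w - 5)*(w - 2)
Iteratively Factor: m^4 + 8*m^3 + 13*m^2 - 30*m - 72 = (m + 3)*(m^3 + 5*m^2 - 2*m - 24) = (m + 3)*(m + 4)*(m^2 + m - 6) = (m - 2)*(m + 3)*(m + 4)*(m + 3)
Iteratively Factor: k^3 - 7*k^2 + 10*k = (k - 2)*(k^2 - 5*k) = (k - 5)*(k - 2)*(k)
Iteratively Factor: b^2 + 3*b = (b)*(b + 3)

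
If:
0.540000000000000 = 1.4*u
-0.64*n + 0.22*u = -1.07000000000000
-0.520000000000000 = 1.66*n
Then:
No Solution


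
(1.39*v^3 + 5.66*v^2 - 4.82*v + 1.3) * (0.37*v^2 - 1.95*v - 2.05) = 0.5143*v^5 - 0.6163*v^4 - 15.6699*v^3 - 1.723*v^2 + 7.346*v - 2.665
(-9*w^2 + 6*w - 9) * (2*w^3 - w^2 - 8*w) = -18*w^5 + 21*w^4 + 48*w^3 - 39*w^2 + 72*w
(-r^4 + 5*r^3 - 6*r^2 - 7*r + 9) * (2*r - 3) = -2*r^5 + 13*r^4 - 27*r^3 + 4*r^2 + 39*r - 27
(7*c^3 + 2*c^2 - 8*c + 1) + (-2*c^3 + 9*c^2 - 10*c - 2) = 5*c^3 + 11*c^2 - 18*c - 1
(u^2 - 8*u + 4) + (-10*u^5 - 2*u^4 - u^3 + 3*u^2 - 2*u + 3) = -10*u^5 - 2*u^4 - u^3 + 4*u^2 - 10*u + 7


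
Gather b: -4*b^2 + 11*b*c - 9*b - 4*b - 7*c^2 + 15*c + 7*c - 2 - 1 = -4*b^2 + b*(11*c - 13) - 7*c^2 + 22*c - 3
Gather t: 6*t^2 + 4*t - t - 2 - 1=6*t^2 + 3*t - 3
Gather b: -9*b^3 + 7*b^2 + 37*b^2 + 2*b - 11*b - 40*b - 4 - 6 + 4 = -9*b^3 + 44*b^2 - 49*b - 6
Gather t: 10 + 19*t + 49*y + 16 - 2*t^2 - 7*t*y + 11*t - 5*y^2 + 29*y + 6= -2*t^2 + t*(30 - 7*y) - 5*y^2 + 78*y + 32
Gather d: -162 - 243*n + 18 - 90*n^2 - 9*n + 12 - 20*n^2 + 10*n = -110*n^2 - 242*n - 132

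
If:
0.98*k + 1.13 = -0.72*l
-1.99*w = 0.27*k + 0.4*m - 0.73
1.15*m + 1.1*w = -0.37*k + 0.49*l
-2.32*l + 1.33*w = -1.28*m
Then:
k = -1.42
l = 0.36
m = 0.09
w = 0.54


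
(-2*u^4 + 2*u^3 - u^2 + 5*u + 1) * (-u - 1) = 2*u^5 - u^3 - 4*u^2 - 6*u - 1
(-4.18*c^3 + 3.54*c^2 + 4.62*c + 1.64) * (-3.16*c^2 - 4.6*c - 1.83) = 13.2088*c^5 + 8.0416*c^4 - 23.2338*c^3 - 32.9126*c^2 - 15.9986*c - 3.0012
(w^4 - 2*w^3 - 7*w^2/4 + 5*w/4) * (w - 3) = w^5 - 5*w^4 + 17*w^3/4 + 13*w^2/2 - 15*w/4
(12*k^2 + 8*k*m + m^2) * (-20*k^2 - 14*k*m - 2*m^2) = -240*k^4 - 328*k^3*m - 156*k^2*m^2 - 30*k*m^3 - 2*m^4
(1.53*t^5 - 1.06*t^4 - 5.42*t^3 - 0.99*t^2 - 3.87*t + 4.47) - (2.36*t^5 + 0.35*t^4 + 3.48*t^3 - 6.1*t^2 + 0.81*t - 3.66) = -0.83*t^5 - 1.41*t^4 - 8.9*t^3 + 5.11*t^2 - 4.68*t + 8.13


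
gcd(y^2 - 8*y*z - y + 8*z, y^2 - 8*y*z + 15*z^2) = 1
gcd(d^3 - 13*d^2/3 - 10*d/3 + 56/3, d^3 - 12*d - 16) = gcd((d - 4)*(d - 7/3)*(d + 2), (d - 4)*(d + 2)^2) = d^2 - 2*d - 8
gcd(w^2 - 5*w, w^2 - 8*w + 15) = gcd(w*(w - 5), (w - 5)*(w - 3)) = w - 5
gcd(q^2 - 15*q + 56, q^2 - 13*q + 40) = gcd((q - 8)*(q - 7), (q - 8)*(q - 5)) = q - 8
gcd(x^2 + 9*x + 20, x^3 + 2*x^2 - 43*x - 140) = x^2 + 9*x + 20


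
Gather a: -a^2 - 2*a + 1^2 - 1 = -a^2 - 2*a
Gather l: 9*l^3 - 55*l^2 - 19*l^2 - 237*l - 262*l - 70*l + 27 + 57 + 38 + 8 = 9*l^3 - 74*l^2 - 569*l + 130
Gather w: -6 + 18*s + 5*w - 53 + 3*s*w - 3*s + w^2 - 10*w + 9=15*s + w^2 + w*(3*s - 5) - 50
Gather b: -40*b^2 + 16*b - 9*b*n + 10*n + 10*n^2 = -40*b^2 + b*(16 - 9*n) + 10*n^2 + 10*n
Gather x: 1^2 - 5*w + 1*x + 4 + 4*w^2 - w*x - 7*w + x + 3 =4*w^2 - 12*w + x*(2 - w) + 8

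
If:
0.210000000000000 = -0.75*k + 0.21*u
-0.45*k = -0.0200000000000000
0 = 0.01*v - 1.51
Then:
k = 0.04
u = 1.16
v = 151.00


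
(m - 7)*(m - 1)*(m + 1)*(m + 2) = m^4 - 5*m^3 - 15*m^2 + 5*m + 14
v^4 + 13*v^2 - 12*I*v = v*(v - 3*I)*(v - I)*(v + 4*I)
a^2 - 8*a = a*(a - 8)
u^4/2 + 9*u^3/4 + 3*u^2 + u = u*(u/2 + 1)*(u + 1/2)*(u + 2)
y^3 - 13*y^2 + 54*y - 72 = (y - 6)*(y - 4)*(y - 3)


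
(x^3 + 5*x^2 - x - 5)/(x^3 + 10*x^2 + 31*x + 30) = (x^2 - 1)/(x^2 + 5*x + 6)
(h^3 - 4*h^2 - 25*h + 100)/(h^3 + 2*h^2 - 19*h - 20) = (h - 5)/(h + 1)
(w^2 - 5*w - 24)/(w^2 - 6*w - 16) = (w + 3)/(w + 2)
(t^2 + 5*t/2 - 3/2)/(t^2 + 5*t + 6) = (t - 1/2)/(t + 2)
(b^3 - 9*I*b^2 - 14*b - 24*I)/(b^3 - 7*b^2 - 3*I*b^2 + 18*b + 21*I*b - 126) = (b^2 - 3*I*b + 4)/(b^2 + b*(-7 + 3*I) - 21*I)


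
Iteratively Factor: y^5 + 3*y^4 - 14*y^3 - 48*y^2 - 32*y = (y)*(y^4 + 3*y^3 - 14*y^2 - 48*y - 32) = y*(y + 2)*(y^3 + y^2 - 16*y - 16) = y*(y + 1)*(y + 2)*(y^2 - 16) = y*(y + 1)*(y + 2)*(y + 4)*(y - 4)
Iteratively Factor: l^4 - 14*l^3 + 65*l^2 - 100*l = (l - 4)*(l^3 - 10*l^2 + 25*l) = (l - 5)*(l - 4)*(l^2 - 5*l) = l*(l - 5)*(l - 4)*(l - 5)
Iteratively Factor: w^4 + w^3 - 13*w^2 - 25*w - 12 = (w + 1)*(w^3 - 13*w - 12) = (w - 4)*(w + 1)*(w^2 + 4*w + 3) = (w - 4)*(w + 1)^2*(w + 3)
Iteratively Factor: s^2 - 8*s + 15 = (s - 5)*(s - 3)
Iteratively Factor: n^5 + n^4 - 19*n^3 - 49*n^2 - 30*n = (n + 1)*(n^4 - 19*n^2 - 30*n) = (n + 1)*(n + 3)*(n^3 - 3*n^2 - 10*n) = n*(n + 1)*(n + 3)*(n^2 - 3*n - 10) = n*(n - 5)*(n + 1)*(n + 3)*(n + 2)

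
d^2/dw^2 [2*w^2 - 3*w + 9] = 4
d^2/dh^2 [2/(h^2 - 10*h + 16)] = 4*(-h^2 + 10*h + 4*(h - 5)^2 - 16)/(h^2 - 10*h + 16)^3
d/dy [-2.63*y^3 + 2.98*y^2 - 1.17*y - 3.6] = -7.89*y^2 + 5.96*y - 1.17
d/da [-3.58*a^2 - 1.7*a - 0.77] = -7.16*a - 1.7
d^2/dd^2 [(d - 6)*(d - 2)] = 2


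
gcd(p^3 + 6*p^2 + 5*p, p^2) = p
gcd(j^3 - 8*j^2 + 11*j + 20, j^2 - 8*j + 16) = j - 4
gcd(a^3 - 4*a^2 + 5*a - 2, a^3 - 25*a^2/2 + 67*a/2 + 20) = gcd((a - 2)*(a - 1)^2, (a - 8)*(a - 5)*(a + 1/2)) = 1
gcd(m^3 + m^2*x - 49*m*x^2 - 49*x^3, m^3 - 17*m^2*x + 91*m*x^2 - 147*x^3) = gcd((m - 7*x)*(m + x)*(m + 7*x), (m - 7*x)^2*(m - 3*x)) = -m + 7*x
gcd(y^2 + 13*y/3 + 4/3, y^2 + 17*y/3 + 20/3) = y + 4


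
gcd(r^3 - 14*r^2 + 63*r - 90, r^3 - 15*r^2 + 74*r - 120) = r^2 - 11*r + 30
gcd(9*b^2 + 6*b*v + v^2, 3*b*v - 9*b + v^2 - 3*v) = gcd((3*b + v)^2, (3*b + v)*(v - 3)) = 3*b + v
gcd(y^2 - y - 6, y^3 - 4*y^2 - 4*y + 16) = y + 2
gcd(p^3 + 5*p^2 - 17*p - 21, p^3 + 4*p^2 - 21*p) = p^2 + 4*p - 21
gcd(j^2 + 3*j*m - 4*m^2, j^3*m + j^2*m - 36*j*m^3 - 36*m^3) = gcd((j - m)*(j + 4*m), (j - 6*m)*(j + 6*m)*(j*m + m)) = 1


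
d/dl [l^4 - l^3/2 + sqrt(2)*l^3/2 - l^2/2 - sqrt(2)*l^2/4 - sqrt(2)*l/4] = 4*l^3 - 3*l^2/2 + 3*sqrt(2)*l^2/2 - l - sqrt(2)*l/2 - sqrt(2)/4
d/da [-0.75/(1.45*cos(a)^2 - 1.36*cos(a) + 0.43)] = (1.02 - 2.175*cos(a))*sin(a)/(1.45*cos(a)^2 - 1.36*cos(a) + 0.43)^2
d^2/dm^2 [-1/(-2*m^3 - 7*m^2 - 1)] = 2*(4*m^2*(3*m + 7)^2 - (6*m + 7)*(2*m^3 + 7*m^2 + 1))/(2*m^3 + 7*m^2 + 1)^3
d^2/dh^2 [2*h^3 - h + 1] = 12*h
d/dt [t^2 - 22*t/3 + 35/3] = 2*t - 22/3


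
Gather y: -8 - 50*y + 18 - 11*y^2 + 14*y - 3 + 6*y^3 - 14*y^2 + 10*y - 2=6*y^3 - 25*y^2 - 26*y + 5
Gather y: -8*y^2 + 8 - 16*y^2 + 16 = 24 - 24*y^2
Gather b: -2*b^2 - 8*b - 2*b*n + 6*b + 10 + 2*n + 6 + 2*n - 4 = -2*b^2 + b*(-2*n - 2) + 4*n + 12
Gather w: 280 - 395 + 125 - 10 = 0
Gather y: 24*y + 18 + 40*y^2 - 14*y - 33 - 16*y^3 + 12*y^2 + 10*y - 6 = -16*y^3 + 52*y^2 + 20*y - 21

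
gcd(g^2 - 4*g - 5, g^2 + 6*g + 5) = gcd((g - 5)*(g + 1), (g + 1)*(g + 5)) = g + 1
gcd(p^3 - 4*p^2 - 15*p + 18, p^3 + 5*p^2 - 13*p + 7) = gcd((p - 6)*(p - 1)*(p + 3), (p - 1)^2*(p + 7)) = p - 1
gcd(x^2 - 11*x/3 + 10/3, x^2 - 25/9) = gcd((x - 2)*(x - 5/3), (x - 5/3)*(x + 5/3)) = x - 5/3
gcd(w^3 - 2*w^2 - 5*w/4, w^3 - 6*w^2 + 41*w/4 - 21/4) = 1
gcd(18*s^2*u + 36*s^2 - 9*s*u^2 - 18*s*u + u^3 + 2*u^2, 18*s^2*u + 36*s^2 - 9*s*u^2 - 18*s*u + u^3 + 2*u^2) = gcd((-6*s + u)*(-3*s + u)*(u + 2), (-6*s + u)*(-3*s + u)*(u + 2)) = 18*s^2*u + 36*s^2 - 9*s*u^2 - 18*s*u + u^3 + 2*u^2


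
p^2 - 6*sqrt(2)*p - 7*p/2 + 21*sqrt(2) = (p - 7/2)*(p - 6*sqrt(2))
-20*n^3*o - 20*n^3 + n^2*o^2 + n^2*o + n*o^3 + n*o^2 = (-4*n + o)*(5*n + o)*(n*o + n)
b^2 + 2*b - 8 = (b - 2)*(b + 4)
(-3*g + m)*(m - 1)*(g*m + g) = -3*g^2*m^2 + 3*g^2 + g*m^3 - g*m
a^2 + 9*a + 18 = (a + 3)*(a + 6)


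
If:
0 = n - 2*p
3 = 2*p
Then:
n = 3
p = 3/2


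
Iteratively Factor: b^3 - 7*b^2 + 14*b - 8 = (b - 2)*(b^2 - 5*b + 4) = (b - 2)*(b - 1)*(b - 4)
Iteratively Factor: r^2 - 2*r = (r - 2)*(r)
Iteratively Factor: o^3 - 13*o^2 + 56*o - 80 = (o - 5)*(o^2 - 8*o + 16) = (o - 5)*(o - 4)*(o - 4)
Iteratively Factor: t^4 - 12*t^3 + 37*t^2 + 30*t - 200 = (t - 5)*(t^3 - 7*t^2 + 2*t + 40) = (t - 5)*(t + 2)*(t^2 - 9*t + 20) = (t - 5)^2*(t + 2)*(t - 4)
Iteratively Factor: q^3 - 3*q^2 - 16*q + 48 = (q + 4)*(q^2 - 7*q + 12) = (q - 4)*(q + 4)*(q - 3)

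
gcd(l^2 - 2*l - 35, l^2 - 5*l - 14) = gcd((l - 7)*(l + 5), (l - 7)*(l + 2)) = l - 7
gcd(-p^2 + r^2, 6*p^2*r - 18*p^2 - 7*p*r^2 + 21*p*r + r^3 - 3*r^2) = p - r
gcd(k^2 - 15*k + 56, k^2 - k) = 1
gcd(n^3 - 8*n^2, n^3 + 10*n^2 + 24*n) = n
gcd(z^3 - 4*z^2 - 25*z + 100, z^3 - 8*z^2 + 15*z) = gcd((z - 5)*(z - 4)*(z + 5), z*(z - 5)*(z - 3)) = z - 5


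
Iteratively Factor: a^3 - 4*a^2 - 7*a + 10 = (a - 5)*(a^2 + a - 2) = (a - 5)*(a - 1)*(a + 2)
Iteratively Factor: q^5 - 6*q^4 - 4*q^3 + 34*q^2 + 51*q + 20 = (q + 1)*(q^4 - 7*q^3 + 3*q^2 + 31*q + 20) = (q + 1)^2*(q^3 - 8*q^2 + 11*q + 20) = (q + 1)^3*(q^2 - 9*q + 20) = (q - 5)*(q + 1)^3*(q - 4)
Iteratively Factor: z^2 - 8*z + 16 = (z - 4)*(z - 4)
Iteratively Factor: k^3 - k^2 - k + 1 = (k - 1)*(k^2 - 1) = (k - 1)^2*(k + 1)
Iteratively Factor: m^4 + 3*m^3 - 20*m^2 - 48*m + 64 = (m + 4)*(m^3 - m^2 - 16*m + 16) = (m + 4)^2*(m^2 - 5*m + 4) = (m - 1)*(m + 4)^2*(m - 4)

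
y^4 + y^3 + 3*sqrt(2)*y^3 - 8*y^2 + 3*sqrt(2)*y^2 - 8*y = y*(y + 1)*(y - sqrt(2))*(y + 4*sqrt(2))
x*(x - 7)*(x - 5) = x^3 - 12*x^2 + 35*x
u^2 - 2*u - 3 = (u - 3)*(u + 1)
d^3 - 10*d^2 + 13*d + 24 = (d - 8)*(d - 3)*(d + 1)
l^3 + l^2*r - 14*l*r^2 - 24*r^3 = (l - 4*r)*(l + 2*r)*(l + 3*r)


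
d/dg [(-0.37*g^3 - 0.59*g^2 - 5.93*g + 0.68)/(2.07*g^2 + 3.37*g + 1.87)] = (-0.7659*g^4 - 2.4938*g^3 + 8.2111*g^2 - 5.0218*g - 13.3807)/(4.2849*g^4 + 13.9518*g^3 + 19.0987*g^2 + 12.6038*g + 3.4969)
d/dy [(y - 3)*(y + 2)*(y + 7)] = 3*y^2 + 12*y - 13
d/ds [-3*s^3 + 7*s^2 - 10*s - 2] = -9*s^2 + 14*s - 10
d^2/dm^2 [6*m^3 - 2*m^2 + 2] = 36*m - 4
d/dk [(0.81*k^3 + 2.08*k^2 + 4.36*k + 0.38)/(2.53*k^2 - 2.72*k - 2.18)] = (2.0493*k^4 - 4.4064*k^3 - 21.9858*k^2 - 10.9916*k - 8.4712)/(6.4009*k^4 - 13.7632*k^3 - 3.6324*k^2 + 11.8592*k + 4.7524)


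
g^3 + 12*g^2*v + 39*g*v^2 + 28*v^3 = (g + v)*(g + 4*v)*(g + 7*v)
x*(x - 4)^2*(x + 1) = x^4 - 7*x^3 + 8*x^2 + 16*x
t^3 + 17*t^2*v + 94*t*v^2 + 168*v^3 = (t + 4*v)*(t + 6*v)*(t + 7*v)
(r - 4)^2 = r^2 - 8*r + 16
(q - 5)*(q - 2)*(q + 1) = q^3 - 6*q^2 + 3*q + 10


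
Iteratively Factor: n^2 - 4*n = (n)*(n - 4)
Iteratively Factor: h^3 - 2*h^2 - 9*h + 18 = (h - 2)*(h^2 - 9) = (h - 2)*(h + 3)*(h - 3)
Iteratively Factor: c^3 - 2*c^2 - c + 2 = (c + 1)*(c^2 - 3*c + 2) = (c - 1)*(c + 1)*(c - 2)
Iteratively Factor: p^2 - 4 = (p + 2)*(p - 2)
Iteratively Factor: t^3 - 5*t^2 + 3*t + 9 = (t - 3)*(t^2 - 2*t - 3) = (t - 3)^2*(t + 1)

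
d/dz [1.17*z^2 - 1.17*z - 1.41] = 2.34*z - 1.17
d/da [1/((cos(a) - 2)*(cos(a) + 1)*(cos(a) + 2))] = (-3*sin(a)^2 + 2*cos(a) - 1)*sin(a)/((cos(a) - 2)^2*(cos(a) + 1)^2*(cos(a) + 2)^2)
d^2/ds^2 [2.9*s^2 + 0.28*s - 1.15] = 5.80000000000000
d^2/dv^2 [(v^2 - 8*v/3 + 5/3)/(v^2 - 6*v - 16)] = 2*(10*v^3 + 159*v^2 - 474*v + 1796)/(3*(v^6 - 18*v^5 + 60*v^4 + 360*v^3 - 960*v^2 - 4608*v - 4096))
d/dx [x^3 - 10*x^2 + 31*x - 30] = 3*x^2 - 20*x + 31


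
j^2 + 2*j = j*(j + 2)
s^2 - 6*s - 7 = (s - 7)*(s + 1)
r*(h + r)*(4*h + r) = 4*h^2*r + 5*h*r^2 + r^3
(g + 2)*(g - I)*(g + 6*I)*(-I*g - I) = -I*g^4 + 5*g^3 - 3*I*g^3 + 15*g^2 - 8*I*g^2 + 10*g - 18*I*g - 12*I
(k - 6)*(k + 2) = k^2 - 4*k - 12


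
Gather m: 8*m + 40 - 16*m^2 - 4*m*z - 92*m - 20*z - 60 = -16*m^2 + m*(-4*z - 84) - 20*z - 20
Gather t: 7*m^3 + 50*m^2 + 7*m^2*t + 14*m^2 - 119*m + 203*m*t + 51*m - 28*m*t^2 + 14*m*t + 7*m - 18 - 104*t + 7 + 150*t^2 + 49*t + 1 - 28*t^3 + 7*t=7*m^3 + 64*m^2 - 61*m - 28*t^3 + t^2*(150 - 28*m) + t*(7*m^2 + 217*m - 48) - 10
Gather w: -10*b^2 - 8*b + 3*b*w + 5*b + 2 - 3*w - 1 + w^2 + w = -10*b^2 - 3*b + w^2 + w*(3*b - 2) + 1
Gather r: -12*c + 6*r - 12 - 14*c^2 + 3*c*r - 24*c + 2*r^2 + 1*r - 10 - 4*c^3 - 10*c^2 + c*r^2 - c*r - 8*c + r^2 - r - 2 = -4*c^3 - 24*c^2 - 44*c + r^2*(c + 3) + r*(2*c + 6) - 24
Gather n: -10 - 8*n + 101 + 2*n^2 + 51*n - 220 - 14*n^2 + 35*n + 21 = -12*n^2 + 78*n - 108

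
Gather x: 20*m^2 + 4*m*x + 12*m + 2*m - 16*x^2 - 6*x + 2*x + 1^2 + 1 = 20*m^2 + 14*m - 16*x^2 + x*(4*m - 4) + 2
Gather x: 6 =6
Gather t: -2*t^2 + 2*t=-2*t^2 + 2*t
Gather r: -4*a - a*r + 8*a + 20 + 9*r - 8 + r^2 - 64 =4*a + r^2 + r*(9 - a) - 52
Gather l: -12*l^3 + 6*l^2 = -12*l^3 + 6*l^2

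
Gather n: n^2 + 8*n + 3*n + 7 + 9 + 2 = n^2 + 11*n + 18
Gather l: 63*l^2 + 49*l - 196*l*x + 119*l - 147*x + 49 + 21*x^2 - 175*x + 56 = 63*l^2 + l*(168 - 196*x) + 21*x^2 - 322*x + 105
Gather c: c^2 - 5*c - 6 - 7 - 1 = c^2 - 5*c - 14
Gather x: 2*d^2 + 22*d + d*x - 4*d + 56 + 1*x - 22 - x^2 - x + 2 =2*d^2 + d*x + 18*d - x^2 + 36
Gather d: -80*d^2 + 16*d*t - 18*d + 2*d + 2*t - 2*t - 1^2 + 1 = -80*d^2 + d*(16*t - 16)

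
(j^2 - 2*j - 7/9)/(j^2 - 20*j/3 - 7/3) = (j - 7/3)/(j - 7)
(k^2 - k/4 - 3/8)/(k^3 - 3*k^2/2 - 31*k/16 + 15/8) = 2*(2*k + 1)/(4*k^2 - 3*k - 10)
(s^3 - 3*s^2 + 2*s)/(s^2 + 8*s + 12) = s*(s^2 - 3*s + 2)/(s^2 + 8*s + 12)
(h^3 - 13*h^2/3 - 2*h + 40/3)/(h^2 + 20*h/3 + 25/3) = (h^2 - 6*h + 8)/(h + 5)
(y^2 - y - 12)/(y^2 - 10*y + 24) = (y + 3)/(y - 6)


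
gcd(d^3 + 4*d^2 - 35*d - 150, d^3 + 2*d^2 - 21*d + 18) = 1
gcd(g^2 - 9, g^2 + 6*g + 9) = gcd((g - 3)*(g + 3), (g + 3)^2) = g + 3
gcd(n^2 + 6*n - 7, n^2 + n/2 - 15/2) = 1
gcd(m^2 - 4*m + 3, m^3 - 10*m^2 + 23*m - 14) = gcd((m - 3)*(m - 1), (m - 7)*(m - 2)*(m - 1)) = m - 1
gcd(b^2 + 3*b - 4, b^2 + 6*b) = 1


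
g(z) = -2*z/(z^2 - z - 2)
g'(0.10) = 0.92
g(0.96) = 0.94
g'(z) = -2*z*(1 - 2*z)/(z^2 - z - 2)^2 - 2/(z^2 - z - 2)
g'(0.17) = 0.89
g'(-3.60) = 0.14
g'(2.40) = 8.39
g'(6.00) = 0.10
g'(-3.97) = 0.11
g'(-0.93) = 136.21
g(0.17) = 0.16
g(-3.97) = 0.45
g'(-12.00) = 0.01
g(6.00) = -0.43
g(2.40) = -3.53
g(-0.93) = -9.07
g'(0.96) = 1.41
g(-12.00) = 0.16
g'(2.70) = 2.77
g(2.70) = -2.08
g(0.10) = 0.10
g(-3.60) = 0.49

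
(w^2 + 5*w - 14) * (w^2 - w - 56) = w^4 + 4*w^3 - 75*w^2 - 266*w + 784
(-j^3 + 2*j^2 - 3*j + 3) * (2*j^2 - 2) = -2*j^5 + 4*j^4 - 4*j^3 + 2*j^2 + 6*j - 6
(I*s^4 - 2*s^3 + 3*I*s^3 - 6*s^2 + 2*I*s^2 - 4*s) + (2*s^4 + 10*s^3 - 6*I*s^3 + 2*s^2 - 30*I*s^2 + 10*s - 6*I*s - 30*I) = 2*s^4 + I*s^4 + 8*s^3 - 3*I*s^3 - 4*s^2 - 28*I*s^2 + 6*s - 6*I*s - 30*I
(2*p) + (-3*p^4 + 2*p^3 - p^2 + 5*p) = -3*p^4 + 2*p^3 - p^2 + 7*p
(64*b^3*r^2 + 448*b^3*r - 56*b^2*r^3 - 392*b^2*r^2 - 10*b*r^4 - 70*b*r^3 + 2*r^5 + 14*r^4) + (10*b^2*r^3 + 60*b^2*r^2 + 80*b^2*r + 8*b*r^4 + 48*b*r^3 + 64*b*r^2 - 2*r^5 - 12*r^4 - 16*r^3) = 64*b^3*r^2 + 448*b^3*r - 46*b^2*r^3 - 332*b^2*r^2 + 80*b^2*r - 2*b*r^4 - 22*b*r^3 + 64*b*r^2 + 2*r^4 - 16*r^3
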